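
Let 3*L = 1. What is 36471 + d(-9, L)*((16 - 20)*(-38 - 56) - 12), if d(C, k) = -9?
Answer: 33195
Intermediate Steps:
L = ⅓ (L = (⅓)*1 = ⅓ ≈ 0.33333)
36471 + d(-9, L)*((16 - 20)*(-38 - 56) - 12) = 36471 - 9*((16 - 20)*(-38 - 56) - 12) = 36471 - 9*(-4*(-94) - 12) = 36471 - 9*(376 - 12) = 36471 - 9*364 = 36471 - 3276 = 33195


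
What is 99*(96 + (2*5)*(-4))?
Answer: 5544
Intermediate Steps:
99*(96 + (2*5)*(-4)) = 99*(96 + 10*(-4)) = 99*(96 - 40) = 99*56 = 5544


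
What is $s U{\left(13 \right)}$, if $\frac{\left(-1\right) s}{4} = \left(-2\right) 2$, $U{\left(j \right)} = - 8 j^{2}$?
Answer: $-21632$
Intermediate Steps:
$s = 16$ ($s = - 4 \left(\left(-2\right) 2\right) = \left(-4\right) \left(-4\right) = 16$)
$s U{\left(13 \right)} = 16 \left(- 8 \cdot 13^{2}\right) = 16 \left(\left(-8\right) 169\right) = 16 \left(-1352\right) = -21632$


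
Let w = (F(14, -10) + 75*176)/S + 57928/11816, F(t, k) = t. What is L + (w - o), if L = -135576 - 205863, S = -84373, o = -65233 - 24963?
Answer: -31309040140988/124618921 ≈ -2.5124e+5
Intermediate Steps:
o = -90196
L = -341439
w = 591427815/124618921 (w = (14 + 75*176)/(-84373) + 57928/11816 = (14 + 13200)*(-1/84373) + 57928*(1/11816) = 13214*(-1/84373) + 7241/1477 = -13214/84373 + 7241/1477 = 591427815/124618921 ≈ 4.7459)
L + (w - o) = -341439 + (591427815/124618921 - 1*(-90196)) = -341439 + (591427815/124618921 + 90196) = -341439 + 11240719626331/124618921 = -31309040140988/124618921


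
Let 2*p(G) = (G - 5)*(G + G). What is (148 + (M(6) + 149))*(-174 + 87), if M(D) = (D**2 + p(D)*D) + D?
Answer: -32625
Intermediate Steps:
p(G) = G*(-5 + G) (p(G) = ((G - 5)*(G + G))/2 = ((-5 + G)*(2*G))/2 = (2*G*(-5 + G))/2 = G*(-5 + G))
M(D) = D + D**2 + D**2*(-5 + D) (M(D) = (D**2 + (D*(-5 + D))*D) + D = (D**2 + D**2*(-5 + D)) + D = D + D**2 + D**2*(-5 + D))
(148 + (M(6) + 149))*(-174 + 87) = (148 + (6*(1 + 6 + 6*(-5 + 6)) + 149))*(-174 + 87) = (148 + (6*(1 + 6 + 6*1) + 149))*(-87) = (148 + (6*(1 + 6 + 6) + 149))*(-87) = (148 + (6*13 + 149))*(-87) = (148 + (78 + 149))*(-87) = (148 + 227)*(-87) = 375*(-87) = -32625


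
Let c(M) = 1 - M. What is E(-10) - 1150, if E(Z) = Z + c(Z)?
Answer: -1149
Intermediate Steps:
E(Z) = 1 (E(Z) = Z + (1 - Z) = 1)
E(-10) - 1150 = 1 - 1150 = -1149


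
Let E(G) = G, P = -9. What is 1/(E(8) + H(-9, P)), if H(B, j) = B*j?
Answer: 1/89 ≈ 0.011236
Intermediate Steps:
1/(E(8) + H(-9, P)) = 1/(8 - 9*(-9)) = 1/(8 + 81) = 1/89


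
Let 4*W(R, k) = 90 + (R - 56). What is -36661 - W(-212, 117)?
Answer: -73233/2 ≈ -36617.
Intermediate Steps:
W(R, k) = 17/2 + R/4 (W(R, k) = (90 + (R - 56))/4 = (90 + (-56 + R))/4 = (34 + R)/4 = 17/2 + R/4)
-36661 - W(-212, 117) = -36661 - (17/2 + (1/4)*(-212)) = -36661 - (17/2 - 53) = -36661 - 1*(-89/2) = -36661 + 89/2 = -73233/2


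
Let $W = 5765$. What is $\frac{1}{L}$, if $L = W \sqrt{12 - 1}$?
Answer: $\frac{\sqrt{11}}{63415} \approx 5.23 \cdot 10^{-5}$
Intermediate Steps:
$L = 5765 \sqrt{11}$ ($L = 5765 \sqrt{12 - 1} = 5765 \sqrt{11} \approx 19120.0$)
$\frac{1}{L} = \frac{1}{5765 \sqrt{11}} = \frac{\sqrt{11}}{63415}$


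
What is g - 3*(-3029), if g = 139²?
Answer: 28408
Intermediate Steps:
g = 19321
g - 3*(-3029) = 19321 - 3*(-3029) = 19321 - 1*(-9087) = 19321 + 9087 = 28408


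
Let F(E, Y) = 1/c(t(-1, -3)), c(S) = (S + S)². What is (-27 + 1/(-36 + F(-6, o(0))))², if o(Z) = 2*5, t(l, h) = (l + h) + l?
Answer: 9462036529/12952801 ≈ 730.50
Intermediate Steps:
t(l, h) = h + 2*l (t(l, h) = (h + l) + l = h + 2*l)
c(S) = 4*S² (c(S) = (2*S)² = 4*S²)
o(Z) = 10
F(E, Y) = 1/100 (F(E, Y) = 1/(4*(-3 + 2*(-1))²) = 1/(4*(-3 - 2)²) = 1/(4*(-5)²) = 1/(4*25) = 1/100)
(-27 + 1/(-36 + F(-6, o(0))))² = (-27 + 1/(-36 + 1/100))² = (-27 + 1/(-3599/100))² = (-27 - 100/3599)² = (-97273/3599)² = 9462036529/12952801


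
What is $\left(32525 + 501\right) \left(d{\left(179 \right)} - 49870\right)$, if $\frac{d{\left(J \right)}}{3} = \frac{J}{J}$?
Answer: $-1646907542$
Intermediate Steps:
$d{\left(J \right)} = 3$ ($d{\left(J \right)} = 3 \frac{J}{J} = 3 \cdot 1 = 3$)
$\left(32525 + 501\right) \left(d{\left(179 \right)} - 49870\right) = \left(32525 + 501\right) \left(3 - 49870\right) = 33026 \left(-49867\right) = -1646907542$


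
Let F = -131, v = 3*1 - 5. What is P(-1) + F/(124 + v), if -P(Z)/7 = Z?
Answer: 723/122 ≈ 5.9262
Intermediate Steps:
v = -2 (v = 3 - 5 = -2)
P(Z) = -7*Z
P(-1) + F/(124 + v) = -7*(-1) - 131/(124 - 2) = 7 - 131/122 = 723/122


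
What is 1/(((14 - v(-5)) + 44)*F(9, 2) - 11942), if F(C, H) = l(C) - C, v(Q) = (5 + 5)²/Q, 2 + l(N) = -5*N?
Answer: -1/16310 ≈ -6.1312e-5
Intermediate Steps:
l(N) = -2 - 5*N
v(Q) = 100/Q (v(Q) = 10²/Q = 100/Q)
F(C, H) = -2 - 6*C (F(C, H) = (-2 - 5*C) - C = -2 - 6*C)
1/(((14 - v(-5)) + 44)*F(9, 2) - 11942) = 1/(((14 - 100/(-5)) + 44)*(-2 - 6*9) - 11942) = 1/(((14 - 100*(-1)/5) + 44)*(-2 - 54) - 11942) = 1/(((14 - 1*(-20)) + 44)*(-56) - 11942) = 1/(((14 + 20) + 44)*(-56) - 11942) = 1/((34 + 44)*(-56) - 11942) = 1/(78*(-56) - 11942) = 1/(-4368 - 11942) = 1/(-16310) = -1/16310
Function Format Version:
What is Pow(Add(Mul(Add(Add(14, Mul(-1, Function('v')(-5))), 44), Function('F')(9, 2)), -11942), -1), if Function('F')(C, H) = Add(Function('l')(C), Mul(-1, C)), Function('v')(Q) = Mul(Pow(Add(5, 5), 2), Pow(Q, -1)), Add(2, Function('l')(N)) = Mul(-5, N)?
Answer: Rational(-1, 16310) ≈ -6.1312e-5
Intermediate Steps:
Function('l')(N) = Add(-2, Mul(-5, N))
Function('v')(Q) = Mul(100, Pow(Q, -1)) (Function('v')(Q) = Mul(Pow(10, 2), Pow(Q, -1)) = Mul(100, Pow(Q, -1)))
Function('F')(C, H) = Add(-2, Mul(-6, C)) (Function('F')(C, H) = Add(Add(-2, Mul(-5, C)), Mul(-1, C)) = Add(-2, Mul(-6, C)))
Pow(Add(Mul(Add(Add(14, Mul(-1, Function('v')(-5))), 44), Function('F')(9, 2)), -11942), -1) = Pow(Add(Mul(Add(Add(14, Mul(-1, Mul(100, Pow(-5, -1)))), 44), Add(-2, Mul(-6, 9))), -11942), -1) = Pow(Add(Mul(Add(Add(14, Mul(-1, Mul(100, Rational(-1, 5)))), 44), Add(-2, -54)), -11942), -1) = Pow(Add(Mul(Add(Add(14, Mul(-1, -20)), 44), -56), -11942), -1) = Pow(Add(Mul(Add(Add(14, 20), 44), -56), -11942), -1) = Pow(Add(Mul(Add(34, 44), -56), -11942), -1) = Pow(Add(Mul(78, -56), -11942), -1) = Pow(Add(-4368, -11942), -1) = Pow(-16310, -1) = Rational(-1, 16310)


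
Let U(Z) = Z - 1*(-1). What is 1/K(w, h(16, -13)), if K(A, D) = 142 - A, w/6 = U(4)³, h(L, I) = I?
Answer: -1/608 ≈ -0.0016447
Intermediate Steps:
U(Z) = 1 + Z (U(Z) = Z + 1 = 1 + Z)
w = 750 (w = 6*(1 + 4)³ = 6*5³ = 6*125 = 750)
1/K(w, h(16, -13)) = 1/(142 - 1*750) = 1/(142 - 750) = 1/(-608) = -1/608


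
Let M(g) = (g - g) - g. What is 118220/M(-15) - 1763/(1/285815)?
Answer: -1511651891/3 ≈ -5.0388e+8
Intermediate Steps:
M(g) = -g (M(g) = 0 - g = -g)
118220/M(-15) - 1763/(1/285815) = 118220/((-1*(-15))) - 1763/(1/285815) = 118220/15 - 1763/1/285815 = 118220*(1/15) - 1763*285815 = 23644/3 - 503891845 = -1511651891/3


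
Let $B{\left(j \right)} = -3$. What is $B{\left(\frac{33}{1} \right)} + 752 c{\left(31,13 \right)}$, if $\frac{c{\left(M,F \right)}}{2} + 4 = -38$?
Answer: $-63171$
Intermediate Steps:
$c{\left(M,F \right)} = -84$ ($c{\left(M,F \right)} = -8 + 2 \left(-38\right) = -8 - 76 = -84$)
$B{\left(\frac{33}{1} \right)} + 752 c{\left(31,13 \right)} = -3 + 752 \left(-84\right) = -3 - 63168 = -63171$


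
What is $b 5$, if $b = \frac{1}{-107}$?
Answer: $- \frac{5}{107} \approx -0.046729$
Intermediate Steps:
$b = - \frac{1}{107} \approx -0.0093458$
$b 5 = \left(- \frac{1}{107}\right) 5 = - \frac{5}{107}$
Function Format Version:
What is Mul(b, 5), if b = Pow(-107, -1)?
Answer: Rational(-5, 107) ≈ -0.046729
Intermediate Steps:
b = Rational(-1, 107) ≈ -0.0093458
Mul(b, 5) = Mul(Rational(-1, 107), 5) = Rational(-5, 107)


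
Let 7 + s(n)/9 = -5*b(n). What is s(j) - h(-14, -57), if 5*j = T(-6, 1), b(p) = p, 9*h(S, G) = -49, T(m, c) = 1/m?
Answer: -1009/18 ≈ -56.056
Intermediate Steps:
h(S, G) = -49/9 (h(S, G) = (1/9)*(-49) = -49/9)
j = -1/30 (j = (1/5)/(-6) = (1/5)*(-1/6) = -1/30 ≈ -0.033333)
s(n) = -63 - 45*n (s(n) = -63 + 9*(-5*n) = -63 - 45*n)
s(j) - h(-14, -57) = (-63 - 45*(-1/30)) - 1*(-49/9) = (-63 + 3/2) + 49/9 = -123/2 + 49/9 = -1009/18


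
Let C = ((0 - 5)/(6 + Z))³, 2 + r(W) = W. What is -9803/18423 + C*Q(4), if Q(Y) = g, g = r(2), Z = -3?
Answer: -9803/18423 ≈ -0.53211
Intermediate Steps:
r(W) = -2 + W
g = 0 (g = -2 + 2 = 0)
Q(Y) = 0
C = -125/27 (C = ((0 - 5)/(6 - 3))³ = (-5/3)³ = -125/27 ≈ -4.6296)
-9803/18423 + C*Q(4) = -9803/18423 - 125/27*0 = -9803*1/18423 + 0 = -9803/18423 + 0 = -9803/18423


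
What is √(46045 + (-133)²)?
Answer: √63734 ≈ 252.46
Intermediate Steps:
√(46045 + (-133)²) = √(46045 + 17689) = √63734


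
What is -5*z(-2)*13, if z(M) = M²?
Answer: -260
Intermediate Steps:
-5*z(-2)*13 = -5*(-2)²*13 = -5*4*13 = -20*13 = -260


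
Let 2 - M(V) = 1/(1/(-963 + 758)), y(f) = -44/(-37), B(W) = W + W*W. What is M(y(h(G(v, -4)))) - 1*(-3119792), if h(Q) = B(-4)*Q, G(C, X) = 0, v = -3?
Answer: 3119999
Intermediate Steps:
B(W) = W + W²
h(Q) = 12*Q (h(Q) = (-4*(1 - 4))*Q = (-4*(-3))*Q = 12*Q)
y(f) = 44/37 (y(f) = -44*(-1/37) = 44/37)
M(V) = 207 (M(V) = 2 - 1/(1/(-963 + 758)) = 2 - 1/(1/(-205)) = 2 - 1/(-1/205) = 2 - 1*(-205) = 2 + 205 = 207)
M(y(h(G(v, -4)))) - 1*(-3119792) = 207 - 1*(-3119792) = 207 + 3119792 = 3119999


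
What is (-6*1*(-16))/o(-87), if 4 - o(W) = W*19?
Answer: 96/1657 ≈ 0.057936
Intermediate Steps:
o(W) = 4 - 19*W (o(W) = 4 - W*19 = 4 - 19*W)
(-6*1*(-16))/o(-87) = (-6*1*(-16))/(4 - 19*(-87)) = (-6*(-16))/(4 + 1653) = 96/1657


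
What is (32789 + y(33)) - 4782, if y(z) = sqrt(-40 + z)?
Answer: 28007 + I*sqrt(7) ≈ 28007.0 + 2.6458*I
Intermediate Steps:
(32789 + y(33)) - 4782 = (32789 + sqrt(-40 + 33)) - 4782 = (32789 + sqrt(-7)) - 4782 = (32789 + I*sqrt(7)) - 4782 = 28007 + I*sqrt(7)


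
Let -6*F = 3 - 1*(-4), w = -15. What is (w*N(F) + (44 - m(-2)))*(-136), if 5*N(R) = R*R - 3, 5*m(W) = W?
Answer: -100606/15 ≈ -6707.1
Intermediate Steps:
m(W) = W/5
F = -7/6 (F = -(3 - 1*(-4))/6 = -(3 + 4)/6 = -1/6*7 = -7/6 ≈ -1.1667)
N(R) = -3/5 + R**2/5 (N(R) = (R*R - 3)/5 = (R**2 - 3)/5 = (-3 + R**2)/5 = -3/5 + R**2/5)
(w*N(F) + (44 - m(-2)))*(-136) = (-15*(-3/5 + (-7/6)**2/5) + (44 - (-2)/5))*(-136) = (-15*(-3/5 + (1/5)*(49/36)) + (44 - 1*(-2/5)))*(-136) = (-15*(-3/5 + 49/180) + (44 + 2/5))*(-136) = (-15*(-59/180) + 222/5)*(-136) = (59/12 + 222/5)*(-136) = (2959/60)*(-136) = -100606/15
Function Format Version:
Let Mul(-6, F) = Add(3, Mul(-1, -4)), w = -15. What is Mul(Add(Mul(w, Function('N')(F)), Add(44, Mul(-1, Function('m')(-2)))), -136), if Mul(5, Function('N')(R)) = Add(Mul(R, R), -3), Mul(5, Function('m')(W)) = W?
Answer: Rational(-100606, 15) ≈ -6707.1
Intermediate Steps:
Function('m')(W) = Mul(Rational(1, 5), W)
F = Rational(-7, 6) (F = Mul(Rational(-1, 6), Add(3, Mul(-1, -4))) = Mul(Rational(-1, 6), Add(3, 4)) = Mul(Rational(-1, 6), 7) = Rational(-7, 6) ≈ -1.1667)
Function('N')(R) = Add(Rational(-3, 5), Mul(Rational(1, 5), Pow(R, 2))) (Function('N')(R) = Mul(Rational(1, 5), Add(Mul(R, R), -3)) = Mul(Rational(1, 5), Add(Pow(R, 2), -3)) = Mul(Rational(1, 5), Add(-3, Pow(R, 2))) = Add(Rational(-3, 5), Mul(Rational(1, 5), Pow(R, 2))))
Mul(Add(Mul(w, Function('N')(F)), Add(44, Mul(-1, Function('m')(-2)))), -136) = Mul(Add(Mul(-15, Add(Rational(-3, 5), Mul(Rational(1, 5), Pow(Rational(-7, 6), 2)))), Add(44, Mul(-1, Mul(Rational(1, 5), -2)))), -136) = Mul(Add(Mul(-15, Add(Rational(-3, 5), Mul(Rational(1, 5), Rational(49, 36)))), Add(44, Mul(-1, Rational(-2, 5)))), -136) = Mul(Add(Mul(-15, Add(Rational(-3, 5), Rational(49, 180))), Add(44, Rational(2, 5))), -136) = Mul(Add(Mul(-15, Rational(-59, 180)), Rational(222, 5)), -136) = Mul(Add(Rational(59, 12), Rational(222, 5)), -136) = Mul(Rational(2959, 60), -136) = Rational(-100606, 15)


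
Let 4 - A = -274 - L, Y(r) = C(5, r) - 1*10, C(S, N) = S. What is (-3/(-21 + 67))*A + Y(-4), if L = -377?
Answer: 67/46 ≈ 1.4565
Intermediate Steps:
Y(r) = -5 (Y(r) = 5 - 1*10 = 5 - 10 = -5)
A = -99 (A = 4 - (-274 - 1*(-377)) = 4 - (-274 + 377) = 4 - 1*103 = 4 - 103 = -99)
(-3/(-21 + 67))*A + Y(-4) = -3/(-21 + 67)*(-99) - 5 = -3/46*(-99) - 5 = 297/46 - 5 = 67/46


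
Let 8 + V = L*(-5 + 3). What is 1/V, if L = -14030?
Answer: 1/28052 ≈ 3.5648e-5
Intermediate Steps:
V = 28052 (V = -8 - 14030*(-5 + 3) = -8 - 14030*(-2) = -8 + 28060 = 28052)
1/V = 1/28052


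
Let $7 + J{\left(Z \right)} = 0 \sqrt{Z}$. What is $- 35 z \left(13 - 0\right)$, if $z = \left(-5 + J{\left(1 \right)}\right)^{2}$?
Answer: $-65520$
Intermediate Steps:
$J{\left(Z \right)} = -7$ ($J{\left(Z \right)} = -7 + 0 \sqrt{Z} = -7 + 0 = -7$)
$z = 144$ ($z = \left(-5 - 7\right)^{2} = \left(-12\right)^{2} = 144$)
$- 35 z \left(13 - 0\right) = \left(-35\right) 144 \left(13 - 0\right) = - 5040 \left(13 + 0\right) = \left(-5040\right) 13 = -65520$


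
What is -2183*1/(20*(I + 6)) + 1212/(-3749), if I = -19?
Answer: 7868947/974740 ≈ 8.0729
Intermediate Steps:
-2183*1/(20*(I + 6)) + 1212/(-3749) = -2183*1/(20*(-19 + 6)) + 1212/(-3749) = -2183/((-13*20)) + 1212*(-1/3749) = -2183/(-260) - 1212/3749 = -2183*(-1/260) - 1212/3749 = 2183/260 - 1212/3749 = 7868947/974740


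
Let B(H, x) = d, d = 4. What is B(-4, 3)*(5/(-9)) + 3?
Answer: 7/9 ≈ 0.77778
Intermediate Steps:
B(H, x) = 4
B(-4, 3)*(5/(-9)) + 3 = 4*(5/(-9)) + 3 = 4*(5*(-1/9)) + 3 = 4*(-5/9) + 3 = -20/9 + 3 = 7/9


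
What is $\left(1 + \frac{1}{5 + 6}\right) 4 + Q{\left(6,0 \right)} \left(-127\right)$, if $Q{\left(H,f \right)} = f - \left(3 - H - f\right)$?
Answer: $- \frac{4143}{11} \approx -376.64$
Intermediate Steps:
$Q{\left(H,f \right)} = -3 + H + 2 f$ ($Q{\left(H,f \right)} = f + \left(-3 + H + f\right) = -3 + H + 2 f$)
$\left(1 + \frac{1}{5 + 6}\right) 4 + Q{\left(6,0 \right)} \left(-127\right) = \left(1 + \frac{1}{5 + 6}\right) 4 + \left(-3 + 6 + 2 \cdot 0\right) \left(-127\right) = \left(1 + \frac{1}{11}\right) 4 + \left(-3 + 6 + 0\right) \left(-127\right) = \left(1 + \frac{1}{11}\right) 4 + 3 \left(-127\right) = \frac{12}{11} \cdot 4 - 381 = \frac{48}{11} - 381 = - \frac{4143}{11}$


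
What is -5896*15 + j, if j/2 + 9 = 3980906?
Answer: 7873354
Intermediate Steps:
j = 7961794 (j = -18 + 2*3980906 = -18 + 7961812 = 7961794)
-5896*15 + j = -5896*15 + 7961794 = -88440 + 7961794 = 7873354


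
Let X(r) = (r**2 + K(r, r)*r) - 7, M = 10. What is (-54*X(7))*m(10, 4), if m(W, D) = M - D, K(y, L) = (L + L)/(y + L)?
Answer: -15876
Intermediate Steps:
K(y, L) = 2*L/(L + y) (K(y, L) = (2*L)/(L + y) = 2*L/(L + y))
X(r) = -7 + r + r**2 (X(r) = (r**2 + (2*r/(r + r))*r) - 7 = (r**2 + (2*r/((2*r)))*r) - 7 = (r**2 + (2*r*(1/(2*r)))*r) - 7 = (r**2 + 1*r) - 7 = (r**2 + r) - 7 = (r + r**2) - 7 = -7 + r + r**2)
m(W, D) = 10 - D
(-54*X(7))*m(10, 4) = (-54*(-7 + 7 + 7**2))*(10 - 1*4) = (-54*(-7 + 7 + 49))*(10 - 4) = -54*49*6 = -2646*6 = -15876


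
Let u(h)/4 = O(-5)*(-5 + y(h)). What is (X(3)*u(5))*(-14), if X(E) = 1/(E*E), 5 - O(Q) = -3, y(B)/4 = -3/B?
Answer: 16576/45 ≈ 368.36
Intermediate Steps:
y(B) = -12/B (y(B) = 4*(-3/B) = -12/B)
O(Q) = 8 (O(Q) = 5 - 1*(-3) = 5 + 3 = 8)
u(h) = -160 - 384/h (u(h) = 4*(8*(-5 - 12/h)) = 4*(-40 - 96/h) = -160 - 384/h)
X(E) = E**(-2) (X(E) = 1/(E**2) = E**(-2))
(X(3)*u(5))*(-14) = ((-160 - 384/5)/3**2)*(-14) = ((-160 - 384*1/5)/9)*(-14) = ((-160 - 384/5)/9)*(-14) = ((1/9)*(-1184/5))*(-14) = -1184/45*(-14) = 16576/45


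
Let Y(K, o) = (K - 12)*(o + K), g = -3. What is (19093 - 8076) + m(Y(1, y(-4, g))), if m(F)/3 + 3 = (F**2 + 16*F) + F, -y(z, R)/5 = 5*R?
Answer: 2065060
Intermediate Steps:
y(z, R) = -25*R
Y(K, o) = (-12 + K)*(K + o)
m(F) = -9 + 3*F**2 + 51*F (m(F) = -9 + 3*((F**2 + 16*F) + F) = -9 + 3*(F**2 + 17*F) = -9 + (3*F**2 + 51*F) = -9 + 3*F**2 + 51*F)
(19093 - 8076) + m(Y(1, y(-4, g))) = (19093 - 8076) + (-9 + 3*(1**2 - 12*1 - (-300)*(-3) + 1*(-25*(-3)))**2 + 51*(1**2 - 12*1 - (-300)*(-3) + 1*(-25*(-3)))) = 11017 + (-9 + 3*(1 - 12 - 12*75 + 1*75)**2 + 51*(1 - 12 - 12*75 + 1*75)) = 11017 + (-9 + 3*(1 - 12 - 900 + 75)**2 + 51*(1 - 12 - 900 + 75)) = 11017 + (-9 + 3*(-836)**2 + 51*(-836)) = 11017 + (-9 + 3*698896 - 42636) = 11017 + (-9 + 2096688 - 42636) = 11017 + 2054043 = 2065060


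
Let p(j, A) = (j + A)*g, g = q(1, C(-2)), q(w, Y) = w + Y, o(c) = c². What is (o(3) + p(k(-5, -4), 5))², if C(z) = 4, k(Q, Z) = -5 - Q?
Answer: 1156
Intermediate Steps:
q(w, Y) = Y + w
g = 5 (g = 4 + 1 = 5)
p(j, A) = 5*A + 5*j (p(j, A) = (j + A)*5 = (A + j)*5 = 5*A + 5*j)
(o(3) + p(k(-5, -4), 5))² = (3² + (5*5 + 5*(-5 - 1*(-5))))² = (9 + (25 + 5*(-5 + 5)))² = (9 + (25 + 5*0))² = (9 + (25 + 0))² = (9 + 25)² = 34² = 1156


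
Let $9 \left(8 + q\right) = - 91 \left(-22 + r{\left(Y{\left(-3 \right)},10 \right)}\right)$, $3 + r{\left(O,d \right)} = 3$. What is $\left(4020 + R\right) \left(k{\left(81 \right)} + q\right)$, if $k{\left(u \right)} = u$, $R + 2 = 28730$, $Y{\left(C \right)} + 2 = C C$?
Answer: $\frac{29025644}{3} \approx 9.6752 \cdot 10^{6}$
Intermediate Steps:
$Y{\left(C \right)} = -2 + C^{2}$ ($Y{\left(C \right)} = -2 + C C = -2 + C^{2}$)
$R = 28728$ ($R = -2 + 28730 = 28728$)
$r{\left(O,d \right)} = 0$ ($r{\left(O,d \right)} = -3 + 3 = 0$)
$q = \frac{1930}{9}$ ($q = -8 + \frac{\left(-91\right) \left(-22 + 0\right)}{9} = -8 + \frac{\left(-91\right) \left(-22\right)}{9} = -8 + \frac{1}{9} \cdot 2002 = -8 + \frac{2002}{9} = \frac{1930}{9} \approx 214.44$)
$\left(4020 + R\right) \left(k{\left(81 \right)} + q\right) = \left(4020 + 28728\right) \left(81 + \frac{1930}{9}\right) = 32748 \cdot \frac{2659}{9} = \frac{29025644}{3}$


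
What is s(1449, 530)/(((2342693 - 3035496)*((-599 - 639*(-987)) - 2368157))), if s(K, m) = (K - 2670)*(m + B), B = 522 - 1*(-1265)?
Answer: -2829057/1204135260589 ≈ -2.3495e-6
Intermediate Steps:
B = 1787 (B = 522 + 1265 = 1787)
s(K, m) = (-2670 + K)*(1787 + m) (s(K, m) = (K - 2670)*(m + 1787) = (-2670 + K)*(1787 + m))
s(1449, 530)/(((2342693 - 3035496)*((-599 - 639*(-987)) - 2368157))) = (-4771290 - 2670*530 + 1787*1449 + 1449*530)/(((2342693 - 3035496)*((-599 - 639*(-987)) - 2368157))) = (-4771290 - 1415100 + 2589363 + 767970)/((-692803*((-599 + 630693) - 2368157))) = -2829057*(-1/(692803*(630094 - 2368157))) = -2829057/((-692803*(-1738063))) = -2829057/1204135260589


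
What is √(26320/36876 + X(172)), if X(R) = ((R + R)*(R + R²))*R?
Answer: 2*√763436637995223/1317 ≈ 41960.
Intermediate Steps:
X(R) = 2*R²*(R + R²) (X(R) = ((2*R)*(R + R²))*R = (2*R*(R + R²))*R = 2*R²*(R + R²))
√(26320/36876 + X(172)) = √(26320/36876 + 2*172³*(1 + 172)) = √(26320*(1/36876) + 2*5088448*173) = √(940/1317 + 1760603008) = √(2318714162476/1317) = 2*√763436637995223/1317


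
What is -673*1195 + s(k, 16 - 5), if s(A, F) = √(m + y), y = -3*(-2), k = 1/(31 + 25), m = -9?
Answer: -804235 + I*√3 ≈ -8.0424e+5 + 1.732*I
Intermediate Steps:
k = 1/56 ≈ 0.017857
y = 6
s(A, F) = I*√3 (s(A, F) = √(-9 + 6) = √(-3) = I*√3)
-673*1195 + s(k, 16 - 5) = -673*1195 + I*√3 = -804235 + I*√3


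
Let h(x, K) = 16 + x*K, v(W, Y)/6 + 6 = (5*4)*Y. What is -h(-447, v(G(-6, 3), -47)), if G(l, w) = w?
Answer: -2537188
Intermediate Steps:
v(W, Y) = -36 + 120*Y (v(W, Y) = -36 + 6*((5*4)*Y) = -36 + 6*(20*Y) = -36 + 120*Y)
h(x, K) = 16 + K*x
-h(-447, v(G(-6, 3), -47)) = -(16 + (-36 + 120*(-47))*(-447)) = -(16 + (-36 - 5640)*(-447)) = -(16 - 5676*(-447)) = -(16 + 2537172) = -1*2537188 = -2537188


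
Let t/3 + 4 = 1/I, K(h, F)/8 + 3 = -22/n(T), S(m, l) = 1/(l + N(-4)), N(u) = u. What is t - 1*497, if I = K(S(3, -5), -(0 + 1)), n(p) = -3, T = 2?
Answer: -52927/104 ≈ -508.91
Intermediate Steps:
S(m, l) = 1/(-4 + l) (S(m, l) = 1/(l - 4) = 1/(-4 + l))
K(h, F) = 104/3 (K(h, F) = -24 + 8*(-22/(-3)) = -24 + 8*(-22*(-1/3)) = -24 + 8*(22/3) = -24 + 176/3 = 104/3)
I = 104/3 ≈ 34.667
t = -1239/104 (t = -12 + 3/(104/3) = -12 + 3*(3/104) = -12 + 9/104 = -1239/104 ≈ -11.913)
t - 1*497 = -1239/104 - 1*497 = -1239/104 - 497 = -52927/104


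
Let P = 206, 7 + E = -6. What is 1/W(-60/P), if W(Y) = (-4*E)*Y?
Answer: -103/1560 ≈ -0.066026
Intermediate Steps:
E = -13 (E = -7 - 6 = -13)
W(Y) = 52*Y (W(Y) = (-4*(-13))*Y = 52*Y)
1/W(-60/P) = 1/(52*(-60/206)) = 1/(52*(-60*1/206)) = 1/(52*(-30/103)) = 1/(-1560/103) = -103/1560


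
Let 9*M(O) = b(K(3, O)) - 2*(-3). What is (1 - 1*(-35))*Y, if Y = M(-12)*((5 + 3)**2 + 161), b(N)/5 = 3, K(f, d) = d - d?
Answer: 18900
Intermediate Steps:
K(f, d) = 0
b(N) = 15 (b(N) = 5*3 = 15)
M(O) = 7/3 (M(O) = (15 - 2*(-3))/9 = (15 + 6)/9 = (1/9)*21 = 7/3)
Y = 525 (Y = 7*((5 + 3)**2 + 161)/3 = 7*(8**2 + 161)/3 = 7*(64 + 161)/3 = (7/3)*225 = 525)
(1 - 1*(-35))*Y = (1 - 1*(-35))*525 = (1 + 35)*525 = 36*525 = 18900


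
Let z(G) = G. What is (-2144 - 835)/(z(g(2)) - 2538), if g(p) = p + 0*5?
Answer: 2979/2536 ≈ 1.1747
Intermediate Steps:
g(p) = p (g(p) = p + 0 = p)
(-2144 - 835)/(z(g(2)) - 2538) = (-2144 - 835)/(2 - 2538) = -2979/(-2536) = -2979*(-1/2536) = 2979/2536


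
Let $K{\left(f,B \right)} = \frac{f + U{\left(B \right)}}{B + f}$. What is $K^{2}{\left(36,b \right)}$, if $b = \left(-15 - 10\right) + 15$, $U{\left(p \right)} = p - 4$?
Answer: $\frac{121}{169} \approx 0.71598$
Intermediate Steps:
$U{\left(p \right)} = -4 + p$
$b = -10$ ($b = -25 + 15 = -10$)
$K{\left(f,B \right)} = \frac{-4 + B + f}{B + f}$ ($K{\left(f,B \right)} = \frac{f + \left(-4 + B\right)}{B + f} = \frac{-4 + B + f}{B + f}$)
$K^{2}{\left(36,b \right)} = \left(\frac{-4 - 10 + 36}{-10 + 36}\right)^{2} = \left(\frac{1}{26} \cdot 22\right)^{2} = \left(\frac{11}{13}\right)^{2} = \frac{121}{169}$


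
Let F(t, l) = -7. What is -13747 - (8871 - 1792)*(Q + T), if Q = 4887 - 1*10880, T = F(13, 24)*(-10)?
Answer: 41915170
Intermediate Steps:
T = 70 (T = -7*(-10) = 70)
Q = -5993 (Q = 4887 - 10880 = -5993)
-13747 - (8871 - 1792)*(Q + T) = -13747 - (8871 - 1792)*(-5993 + 70) = -13747 - 7079*(-5923) = -13747 - 1*(-41928917) = -13747 + 41928917 = 41915170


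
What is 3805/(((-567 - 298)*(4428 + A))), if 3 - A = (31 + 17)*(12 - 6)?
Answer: -761/716739 ≈ -0.0010618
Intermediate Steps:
A = -285 (A = 3 - (31 + 17)*(12 - 6) = 3 - 48*6 = 3 - 1*288 = 3 - 288 = -285)
3805/(((-567 - 298)*(4428 + A))) = 3805/(((-567 - 298)*(4428 - 285))) = 3805/((-865*4143)) = 3805/(-3583695) = 3805*(-1/3583695) = -761/716739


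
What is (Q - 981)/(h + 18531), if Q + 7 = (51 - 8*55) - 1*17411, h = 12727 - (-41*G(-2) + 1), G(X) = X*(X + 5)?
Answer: -18788/31011 ≈ -0.60585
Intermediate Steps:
G(X) = X*(5 + X)
h = 12480 (h = 12727 - (-(-82)*(5 - 2) + 1) = 12727 - (-(-82)*3 + 1) = 12727 - (-41*(-6) + 1) = 12727 - (246 + 1) = 12727 - 1*247 = 12727 - 247 = 12480)
Q = -17807 (Q = -7 + ((51 - 8*55) - 1*17411) = -7 + ((51 - 440) - 17411) = -7 + (-389 - 17411) = -7 - 17800 = -17807)
(Q - 981)/(h + 18531) = (-17807 - 981)/(12480 + 18531) = -18788/31011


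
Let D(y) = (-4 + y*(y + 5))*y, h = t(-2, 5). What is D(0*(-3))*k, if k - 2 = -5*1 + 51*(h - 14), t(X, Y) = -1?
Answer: 0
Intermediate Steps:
h = -1
D(y) = y*(-4 + y*(5 + y)) (D(y) = (-4 + y*(5 + y))*y = y*(-4 + y*(5 + y)))
k = -768 (k = 2 + (-5*1 + 51*(-1 - 14)) = 2 + (-5 + 51*(-15)) = 2 + (-5 - 765) = 2 - 770 = -768)
D(0*(-3))*k = ((0*(-3))*(-4 + (0*(-3))**2 + 5*(0*(-3))))*(-768) = (0*(-4 + 0**2 + 5*0))*(-768) = (0*(-4 + 0 + 0))*(-768) = (0*(-4))*(-768) = 0*(-768) = 0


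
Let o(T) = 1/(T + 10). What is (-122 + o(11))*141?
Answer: -120367/7 ≈ -17195.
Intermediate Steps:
o(T) = 1/(10 + T)
(-122 + o(11))*141 = (-122 + 1/(10 + 11))*141 = (-122 + 1/21)*141 = -2561/21*141 = -120367/7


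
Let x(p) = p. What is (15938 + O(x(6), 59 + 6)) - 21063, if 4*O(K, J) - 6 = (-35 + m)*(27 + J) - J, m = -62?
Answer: -29483/4 ≈ -7370.8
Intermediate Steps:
O(K, J) = -2613/4 - 49*J/2 (O(K, J) = 3/2 + ((-35 - 62)*(27 + J) - J)/4 = 3/2 + (-97*(27 + J) - J)/4 = 3/2 + ((-2619 - 97*J) - J)/4 = 3/2 + (-2619 - 98*J)/4 = 3/2 + (-2619/4 - 49*J/2) = -2613/4 - 49*J/2)
(15938 + O(x(6), 59 + 6)) - 21063 = (15938 + (-2613/4 - 49*(59 + 6)/2)) - 21063 = (15938 + (-2613/4 - 49/2*65)) - 21063 = (15938 + (-2613/4 - 3185/2)) - 21063 = (15938 - 8983/4) - 21063 = 54769/4 - 21063 = -29483/4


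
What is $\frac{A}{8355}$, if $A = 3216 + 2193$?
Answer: $\frac{1803}{2785} \approx 0.6474$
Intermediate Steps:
$A = 5409$
$\frac{A}{8355} = \frac{5409}{8355} = 5409 \cdot \frac{1}{8355} = \frac{1803}{2785}$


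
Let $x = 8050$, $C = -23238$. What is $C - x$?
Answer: $-31288$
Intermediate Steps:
$C - x = -23238 - 8050 = -31288$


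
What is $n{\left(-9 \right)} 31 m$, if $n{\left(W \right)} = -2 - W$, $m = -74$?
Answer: $-16058$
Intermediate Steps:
$n{\left(-9 \right)} 31 m = \left(-2 - -9\right) 31 \left(-74\right) = \left(-2 + 9\right) 31 \left(-74\right) = 7 \cdot 31 \left(-74\right) = 217 \left(-74\right) = -16058$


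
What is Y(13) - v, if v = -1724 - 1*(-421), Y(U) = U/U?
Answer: 1304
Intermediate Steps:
Y(U) = 1
v = -1303 (v = -1724 + 421 = -1303)
Y(13) - v = 1 - 1*(-1303) = 1 + 1303 = 1304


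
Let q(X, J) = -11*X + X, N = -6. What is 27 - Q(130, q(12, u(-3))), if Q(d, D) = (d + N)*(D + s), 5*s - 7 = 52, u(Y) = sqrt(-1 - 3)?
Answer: 67219/5 ≈ 13444.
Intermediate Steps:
u(Y) = 2*I (u(Y) = sqrt(-4) = 2*I)
q(X, J) = -10*X
s = 59/5 (s = 7/5 + (1/5)*52 = 7/5 + 52/5 = 59/5 ≈ 11.800)
Q(d, D) = (-6 + d)*(59/5 + D) (Q(d, D) = (d - 6)*(D + 59/5) = (-6 + d)*(59/5 + D))
27 - Q(130, q(12, u(-3))) = 27 - (-354/5 - (-60)*12 + (59/5)*130 - 10*12*130) = 27 - (-354/5 - 6*(-120) + 1534 - 120*130) = 27 - (-354/5 + 720 + 1534 - 15600) = 27 - 1*(-67084/5) = 27 + 67084/5 = 67219/5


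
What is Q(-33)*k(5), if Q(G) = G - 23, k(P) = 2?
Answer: -112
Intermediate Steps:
Q(G) = -23 + G
Q(-33)*k(5) = (-23 - 33)*2 = -56*2 = -112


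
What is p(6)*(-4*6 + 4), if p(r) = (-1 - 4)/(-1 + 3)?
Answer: 50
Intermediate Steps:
p(r) = -5/2
p(6)*(-4*6 + 4) = -5*(-4*6 + 4)/2 = -5*(-24 + 4)/2 = -5/2*(-20) = 50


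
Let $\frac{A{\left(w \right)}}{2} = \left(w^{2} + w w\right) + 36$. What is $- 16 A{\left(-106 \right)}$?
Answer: $-720256$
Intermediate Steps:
$A{\left(w \right)} = 72 + 4 w^{2}$ ($A{\left(w \right)} = 2 \left(\left(w^{2} + w w\right) + 36\right) = 2 \left(\left(w^{2} + w^{2}\right) + 36\right) = 2 \left(2 w^{2} + 36\right) = 2 \left(36 + 2 w^{2}\right) = 72 + 4 w^{2}$)
$- 16 A{\left(-106 \right)} = - 16 \left(72 + 4 \left(-106\right)^{2}\right) = - 16 \left(72 + 4 \cdot 11236\right) = - 16 \left(72 + 44944\right) = \left(-16\right) 45016 = -720256$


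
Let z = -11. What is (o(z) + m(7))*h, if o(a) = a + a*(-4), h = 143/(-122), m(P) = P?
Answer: -2860/61 ≈ -46.885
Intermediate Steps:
h = -143/122 (h = 143*(-1/122) = -143/122 ≈ -1.1721)
o(a) = -3*a (o(a) = a - 4*a = -3*a)
(o(z) + m(7))*h = (-3*(-11) + 7)*(-143/122) = (33 + 7)*(-143/122) = 40*(-143/122) = -2860/61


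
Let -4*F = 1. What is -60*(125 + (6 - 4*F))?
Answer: -7920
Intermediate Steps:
F = -¼ (F = -¼*1 = -¼ ≈ -0.25000)
-60*(125 + (6 - 4*F)) = -60*(125 + (6 - 4*(-¼))) = -60*(125 + (6 + 1)) = -60*(125 + 7) = -60*132 = -7920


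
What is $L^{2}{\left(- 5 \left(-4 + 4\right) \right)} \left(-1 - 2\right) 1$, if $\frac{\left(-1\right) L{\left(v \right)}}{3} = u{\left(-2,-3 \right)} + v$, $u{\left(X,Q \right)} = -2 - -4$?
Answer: $-108$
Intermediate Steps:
$u{\left(X,Q \right)} = 2$ ($u{\left(X,Q \right)} = -2 + 4 = 2$)
$L{\left(v \right)} = -6 - 3 v$ ($L{\left(v \right)} = - 3 \left(2 + v\right) = -6 - 3 v$)
$L^{2}{\left(- 5 \left(-4 + 4\right) \right)} \left(-1 - 2\right) 1 = \left(-6 - 3 \left(- 5 \left(-4 + 4\right)\right)\right)^{2} \left(-1 - 2\right) 1 = \left(-6 - 3 \left(\left(-5\right) 0\right)\right)^{2} \left(\left(-3\right) 1\right) = \left(-6 - 0\right)^{2} \left(-3\right) = \left(-6 + 0\right)^{2} \left(-3\right) = \left(-6\right)^{2} \left(-3\right) = 36 \left(-3\right) = -108$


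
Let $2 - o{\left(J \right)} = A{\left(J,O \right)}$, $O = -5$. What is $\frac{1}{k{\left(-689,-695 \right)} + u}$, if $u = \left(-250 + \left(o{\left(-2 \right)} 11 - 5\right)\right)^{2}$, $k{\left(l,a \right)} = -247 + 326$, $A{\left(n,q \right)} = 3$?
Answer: $\frac{1}{70835} \approx 1.4117 \cdot 10^{-5}$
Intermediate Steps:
$k{\left(l,a \right)} = 79$
$o{\left(J \right)} = -1$ ($o{\left(J \right)} = 2 - 3 = -1$)
$u = 70756$ ($u = \left(-250 - 16\right)^{2} = \left(-266\right)^{2} = 70756$)
$\frac{1}{k{\left(-689,-695 \right)} + u} = \frac{1}{79 + 70756} = \frac{1}{70835}$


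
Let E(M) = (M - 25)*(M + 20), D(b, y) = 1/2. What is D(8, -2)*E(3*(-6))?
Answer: -43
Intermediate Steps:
D(b, y) = ½
E(M) = (-25 + M)*(20 + M)
D(8, -2)*E(3*(-6)) = (-500 + (3*(-6))² - 15*(-6))/2 = (-500 + (-18)² - 5*(-18))/2 = (-500 + 324 + 90)/2 = (½)*(-86) = -43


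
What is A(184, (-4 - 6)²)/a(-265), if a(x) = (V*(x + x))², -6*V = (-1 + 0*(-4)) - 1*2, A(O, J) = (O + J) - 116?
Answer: 168/70225 ≈ 0.0023923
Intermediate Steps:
A(O, J) = -116 + J + O (A(O, J) = (J + O) - 116 = -116 + J + O)
V = ½ (V = -((-1 + 0*(-4)) - 1*2)/6 = -((-1 + 0) - 2)/6 = -(-1 - 2)/6 = -⅙*(-3) = ½ ≈ 0.50000)
a(x) = x² (a(x) = ((x + x)/2)² = ((2*x)/2)² = x²)
A(184, (-4 - 6)²)/a(-265) = (-116 + (-4 - 6)² + 184)/((-265)²) = (-116 + (-10)² + 184)/70225 = (-116 + 100 + 184)*(1/70225) = 168*(1/70225) = 168/70225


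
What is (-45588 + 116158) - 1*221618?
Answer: -151048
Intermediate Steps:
(-45588 + 116158) - 1*221618 = 70570 - 221618 = -151048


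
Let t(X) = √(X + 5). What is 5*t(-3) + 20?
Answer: 20 + 5*√2 ≈ 27.071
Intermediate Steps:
t(X) = √(5 + X)
5*t(-3) + 20 = 5*√(5 - 3) + 20 = 5*√2 + 20 = 20 + 5*√2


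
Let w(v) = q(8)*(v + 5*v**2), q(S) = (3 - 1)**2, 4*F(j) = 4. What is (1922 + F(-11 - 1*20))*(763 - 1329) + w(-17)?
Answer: -1082706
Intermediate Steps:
F(j) = 1 (F(j) = (1/4)*4 = 1)
q(S) = 4 (q(S) = 2**2 = 4)
w(v) = 4*v + 20*v**2 (w(v) = 4*(v + 5*v**2) = 4*v + 20*v**2)
(1922 + F(-11 - 1*20))*(763 - 1329) + w(-17) = (1922 + 1)*(763 - 1329) + 4*(-17)*(1 + 5*(-17)) = 1923*(-566) + 4*(-17)*(1 - 85) = -1088418 + 4*(-17)*(-84) = -1088418 + 5712 = -1082706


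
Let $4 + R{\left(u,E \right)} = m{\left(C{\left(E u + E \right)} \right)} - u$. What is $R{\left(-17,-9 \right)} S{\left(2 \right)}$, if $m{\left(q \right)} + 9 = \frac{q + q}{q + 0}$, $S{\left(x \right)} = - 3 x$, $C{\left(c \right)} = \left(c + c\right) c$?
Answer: $-36$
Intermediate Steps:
$C{\left(c \right)} = 2 c^{2}$ ($C{\left(c \right)} = 2 c c = 2 c^{2}$)
$m{\left(q \right)} = -7$ ($m{\left(q \right)} = -9 + \frac{q + q}{q + 0} = -9 + \frac{2 q}{q} = -9 + 2 = -7$)
$R{\left(u,E \right)} = -11 - u$ ($R{\left(u,E \right)} = -4 - \left(7 + u\right) = -11 - u$)
$R{\left(-17,-9 \right)} S{\left(2 \right)} = \left(-11 - -17\right) \left(\left(-3\right) 2\right) = \left(-11 + 17\right) \left(-6\right) = 6 \left(-6\right) = -36$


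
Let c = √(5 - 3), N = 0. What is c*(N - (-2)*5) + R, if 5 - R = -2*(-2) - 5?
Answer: 6 + 10*√2 ≈ 20.142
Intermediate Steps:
R = 6 (R = 5 - (-2*(-2) - 5) = 5 - (4 - 5) = 5 - 1*(-1) = 5 + 1 = 6)
c = √2 ≈ 1.4142
c*(N - (-2)*5) + R = √2*(0 - (-2)*5) + 6 = √2*(0 - 1*(-10)) + 6 = √2*(0 + 10) + 6 = √2*10 + 6 = 10*√2 + 6 = 6 + 10*√2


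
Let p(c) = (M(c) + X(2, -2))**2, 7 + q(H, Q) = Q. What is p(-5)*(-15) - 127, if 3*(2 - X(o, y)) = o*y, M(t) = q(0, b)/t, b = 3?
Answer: -5749/15 ≈ -383.27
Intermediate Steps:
q(H, Q) = -7 + Q
M(t) = -4/t (M(t) = (-7 + 3)/t = -4/t)
X(o, y) = 2 - o*y/3
p(c) = (10/3 - 4/c)**2 (p(c) = (-4/c + (2 - 1/3*2*(-2)))**2 = (-4/c + (2 + 4/3))**2 = (-4/c + 10/3)**2 = (10/3 - 4/c)**2)
p(-5)*(-15) - 127 = ((4/9)*(-6 + 5*(-5))**2/(-5)**2)*(-15) - 127 = ((4/9)*(1/25)*(-6 - 25)**2)*(-15) - 127 = ((4/9)*(1/25)*(-31)**2)*(-15) - 127 = ((4/9)*(1/25)*961)*(-15) - 127 = (3844/225)*(-15) - 127 = -3844/15 - 127 = -5749/15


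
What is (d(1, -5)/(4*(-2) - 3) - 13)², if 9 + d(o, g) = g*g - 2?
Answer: 24649/121 ≈ 203.71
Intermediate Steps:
d(o, g) = -11 + g² (d(o, g) = -9 + (g*g - 2) = -9 + (g² - 2) = -9 + (-2 + g²) = -11 + g²)
(d(1, -5)/(4*(-2) - 3) - 13)² = ((-11 + (-5)²)/(4*(-2) - 3) - 13)² = ((-11 + 25)/(-8 - 3) - 13)² = (14/(-11) - 13)² = (14*(-1/11) - 13)² = (-14/11 - 13)² = (-157/11)² = 24649/121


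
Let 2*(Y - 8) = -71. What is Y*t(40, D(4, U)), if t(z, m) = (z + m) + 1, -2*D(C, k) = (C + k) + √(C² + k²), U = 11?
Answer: -3685/4 + 55*√137/4 ≈ -760.31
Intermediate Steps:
D(C, k) = -C/2 - k/2 - √(C² + k²)/2 (D(C, k) = -((C + k) + √(C² + k²))/2 = -(C + k + √(C² + k²))/2 = -C/2 - k/2 - √(C² + k²)/2)
t(z, m) = 1 + m + z (t(z, m) = (m + z) + 1 = 1 + m + z)
Y = -55/2 (Y = 8 + (½)*(-71) = 8 - 71/2 = -55/2 ≈ -27.500)
Y*t(40, D(4, U)) = -55*(1 + (-½*4 - ½*11 - √(4² + 11²)/2) + 40)/2 = -55*(1 + (-2 - 11/2 - √(16 + 121)/2) + 40)/2 = -55*(1 + (-2 - 11/2 - √137/2) + 40)/2 = -55*(1 + (-15/2 - √137/2) + 40)/2 = -55*(67/2 - √137/2)/2 = -3685/4 + 55*√137/4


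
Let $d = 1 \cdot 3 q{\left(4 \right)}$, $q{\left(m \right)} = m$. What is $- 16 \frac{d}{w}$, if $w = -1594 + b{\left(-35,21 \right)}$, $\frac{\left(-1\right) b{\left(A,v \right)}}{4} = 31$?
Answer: $\frac{96}{859} \approx 0.11176$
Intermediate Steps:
$b{\left(A,v \right)} = -124$ ($b{\left(A,v \right)} = \left(-4\right) 31 = -124$)
$d = 12$ ($d = 1 \cdot 3 \cdot 4 = 3 \cdot 4 = 12$)
$w = -1718$ ($w = -1594 - 124 = -1718$)
$- 16 \frac{d}{w} = - 16 \frac{12}{-1718} = - 16 \cdot 12 \left(- \frac{1}{1718}\right) = \left(-16\right) \left(- \frac{6}{859}\right) = \frac{96}{859}$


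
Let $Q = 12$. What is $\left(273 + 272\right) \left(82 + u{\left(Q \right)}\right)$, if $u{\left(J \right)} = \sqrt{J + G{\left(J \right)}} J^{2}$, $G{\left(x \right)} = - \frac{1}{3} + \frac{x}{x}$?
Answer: $44690 + 26160 \sqrt{114} \approx 3.24 \cdot 10^{5}$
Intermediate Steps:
$G{\left(x \right)} = \frac{2}{3}$ ($G{\left(x \right)} = \left(-1\right) \frac{1}{3} + 1 = - \frac{1}{3} + 1 = \frac{2}{3}$)
$u{\left(J \right)} = J^{2} \sqrt{\frac{2}{3} + J}$ ($u{\left(J \right)} = \sqrt{J + \frac{2}{3}} J^{2} = \sqrt{\frac{2}{3} + J} J^{2} = J^{2} \sqrt{\frac{2}{3} + J}$)
$\left(273 + 272\right) \left(82 + u{\left(Q \right)}\right) = \left(273 + 272\right) \left(82 + \frac{12^{2} \sqrt{6 + 9 \cdot 12}}{3}\right) = 545 \left(82 + \frac{1}{3} \cdot 144 \sqrt{6 + 108}\right) = 545 \left(82 + \frac{1}{3} \cdot 144 \sqrt{114}\right) = 545 \left(82 + 48 \sqrt{114}\right) = 44690 + 26160 \sqrt{114}$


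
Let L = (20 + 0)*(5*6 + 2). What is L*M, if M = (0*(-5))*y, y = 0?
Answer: 0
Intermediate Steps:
M = 0 (M = (0*(-5))*0 = 0*0 = 0)
L = 640 (L = 20*(30 + 2) = 20*32 = 640)
L*M = 640*0 = 0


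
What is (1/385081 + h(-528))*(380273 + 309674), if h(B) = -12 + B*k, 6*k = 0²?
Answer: -3188225078537/385081 ≈ -8.2794e+6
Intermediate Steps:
k = 0 (k = (⅙)*0² = (⅙)*0 = 0)
h(B) = -12 (h(B) = -12 + B*0 = -12 + 0 = -12)
(1/385081 + h(-528))*(380273 + 309674) = (1/385081 - 12)*(380273 + 309674) = (1/385081 - 12)*689947 = -4620971/385081*689947 = -3188225078537/385081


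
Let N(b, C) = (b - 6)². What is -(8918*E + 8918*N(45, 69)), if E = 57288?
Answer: -524458662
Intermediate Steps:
N(b, C) = (-6 + b)²
-(8918*E + 8918*N(45, 69)) = -(510894384 + 8918*(-6 + 45)²) = -8918/(1/(39² + 57288)) = -8918/(1/(1521 + 57288)) = -8918/(1/58809) = -8918/1/58809 = -8918*58809 = -524458662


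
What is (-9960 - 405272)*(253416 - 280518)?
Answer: 11253617664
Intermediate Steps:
(-9960 - 405272)*(253416 - 280518) = -415232*(-27102) = 11253617664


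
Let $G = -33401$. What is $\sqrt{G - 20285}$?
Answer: $i \sqrt{53686} \approx 231.7 i$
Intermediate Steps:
$\sqrt{G - 20285} = \sqrt{-33401 - 20285} = \sqrt{-53686} = i \sqrt{53686}$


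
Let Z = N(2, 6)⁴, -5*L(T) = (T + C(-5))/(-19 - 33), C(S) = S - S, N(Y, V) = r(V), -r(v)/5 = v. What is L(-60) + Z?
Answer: 10529997/13 ≈ 8.1000e+5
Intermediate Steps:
r(v) = -5*v
N(Y, V) = -5*V
C(S) = 0
L(T) = T/260 (L(T) = -(T + 0)/(5*(-19 - 33)) = -T/(5*(-52)) = -T*(-1)/(5*52) = -(-1)*T/260 = T/260)
Z = 810000 (Z = (-5*6)⁴ = (-30)⁴ = 810000)
L(-60) + Z = (1/260)*(-60) + 810000 = -3/13 + 810000 = 10529997/13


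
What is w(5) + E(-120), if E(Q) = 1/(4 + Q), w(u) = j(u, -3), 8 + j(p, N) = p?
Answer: -349/116 ≈ -3.0086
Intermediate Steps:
j(p, N) = -8 + p
w(u) = -8 + u
w(5) + E(-120) = (-8 + 5) + 1/(4 - 120) = -3 + 1/(-116) = -3 - 1/116 = -349/116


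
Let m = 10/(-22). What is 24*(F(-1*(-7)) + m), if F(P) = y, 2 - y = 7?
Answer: -1440/11 ≈ -130.91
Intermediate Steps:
m = -5/11 (m = 10*(-1/22) = -5/11 ≈ -0.45455)
y = -5 (y = 2 - 1*7 = 2 - 7 = -5)
F(P) = -5
24*(F(-1*(-7)) + m) = 24*(-5 - 5/11) = 24*(-60/11) = -1440/11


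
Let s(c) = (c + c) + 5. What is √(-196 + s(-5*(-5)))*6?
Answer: 6*I*√141 ≈ 71.246*I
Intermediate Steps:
s(c) = 5 + 2*c (s(c) = 2*c + 5 = 5 + 2*c)
√(-196 + s(-5*(-5)))*6 = √(-196 + (5 + 2*(-5*(-5))))*6 = √(-196 + (5 + 2*25))*6 = √(-196 + (5 + 50))*6 = √(-196 + 55)*6 = √(-141)*6 = (I*√141)*6 = 6*I*√141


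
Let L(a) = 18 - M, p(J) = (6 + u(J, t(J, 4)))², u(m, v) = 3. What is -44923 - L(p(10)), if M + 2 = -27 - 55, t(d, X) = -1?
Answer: -45025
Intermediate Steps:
M = -84 (M = -2 + (-27 - 55) = -2 - 82 = -84)
p(J) = 81 (p(J) = (6 + 3)² = 9² = 81)
L(a) = 102 (L(a) = 18 - 1*(-84) = 18 + 84 = 102)
-44923 - L(p(10)) = -44923 - 1*102 = -44923 - 102 = -45025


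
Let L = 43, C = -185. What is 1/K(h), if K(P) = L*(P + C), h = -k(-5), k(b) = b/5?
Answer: -1/7912 ≈ -0.00012639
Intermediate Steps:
k(b) = b/5 (k(b) = b*(⅕) = b/5)
h = 1 (h = -(-5)/5 = -1*(-1) = 1)
K(P) = -7955 + 43*P (K(P) = 43*(P - 185) = 43*(-185 + P) = -7955 + 43*P)
1/K(h) = 1/(-7955 + 43*1) = 1/(-7955 + 43) = 1/(-7912) = -1/7912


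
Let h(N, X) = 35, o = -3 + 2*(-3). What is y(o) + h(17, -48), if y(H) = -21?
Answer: 14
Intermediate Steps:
o = -9 (o = -3 - 6 = -9)
y(o) + h(17, -48) = -21 + 35 = 14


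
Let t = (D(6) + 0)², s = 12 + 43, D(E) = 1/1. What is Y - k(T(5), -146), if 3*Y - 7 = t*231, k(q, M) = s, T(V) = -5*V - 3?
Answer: 73/3 ≈ 24.333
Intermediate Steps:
T(V) = -3 - 5*V
D(E) = 1
s = 55
t = 1 (t = (1 + 0)² = 1² = 1)
k(q, M) = 55
Y = 238/3 (Y = 7/3 + (1*231)/3 = 7/3 + (⅓)*231 = 7/3 + 77 = 238/3 ≈ 79.333)
Y - k(T(5), -146) = 238/3 - 1*55 = 238/3 - 55 = 73/3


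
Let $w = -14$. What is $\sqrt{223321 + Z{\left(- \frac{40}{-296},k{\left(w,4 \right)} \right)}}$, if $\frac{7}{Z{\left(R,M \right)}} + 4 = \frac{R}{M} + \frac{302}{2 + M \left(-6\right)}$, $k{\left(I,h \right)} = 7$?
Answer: $\frac{\sqrt{796707436224021}}{59729} \approx 472.57$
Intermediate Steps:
$Z{\left(R,M \right)} = \frac{7}{-4 + \frac{302}{2 - 6 M} + \frac{R}{M}}$ ($Z{\left(R,M \right)} = \frac{7}{-4 + \left(\frac{R}{M} + \frac{302}{2 + M \left(-6\right)}\right)} = \frac{7}{-4 + \left(\frac{R}{M} + \frac{302}{2 - 6 M}\right)} = \frac{7}{-4 + \left(\frac{302}{2 - 6 M} + \frac{R}{M}\right)} = \frac{7}{-4 + \frac{302}{2 - 6 M} + \frac{R}{M}}$)
$\sqrt{223321 + Z{\left(- \frac{40}{-296},k{\left(w,4 \right)} \right)}} = \sqrt{223321 + 7 \cdot 7 \frac{1}{- \frac{40}{-296} + 12 \cdot 7^{2} + 147 \cdot 7 - 21 \left(- \frac{40}{-296}\right)} \left(1 - 21\right)} = \sqrt{223321 + 7 \cdot 7 \frac{1}{\left(-40\right) \left(- \frac{1}{296}\right) + 12 \cdot 49 + 1029 - 21 \left(\left(-40\right) \left(- \frac{1}{296}\right)\right)} \left(1 - 21\right)} = \sqrt{223321 + 7 \cdot 7 \frac{1}{\frac{5}{37} + 588 + 1029 - 21 \cdot \frac{5}{37}} \left(-20\right)} = \sqrt{223321 + 7 \cdot 7 \frac{1}{\frac{5}{37} + 588 + 1029 - \frac{105}{37}} \left(-20\right)} = \sqrt{223321 + 7 \cdot 7 \frac{1}{\frac{59729}{37}} \left(-20\right)} = \sqrt{223321 + 7 \cdot 7 \cdot \frac{37}{59729} \left(-20\right)} = \sqrt{223321 - \frac{36260}{59729}} = \sqrt{\frac{13338703749}{59729}} = \frac{\sqrt{796707436224021}}{59729}$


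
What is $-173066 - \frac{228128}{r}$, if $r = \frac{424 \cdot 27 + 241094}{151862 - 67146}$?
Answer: $- \frac{31516262710}{126271} \approx -2.4959 \cdot 10^{5}$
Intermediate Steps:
$r = \frac{126271}{42358}$ ($r = \frac{11448 + 241094}{84716} = 252542 \cdot \frac{1}{84716} = \frac{126271}{42358} \approx 2.981$)
$-173066 - \frac{228128}{r} = -173066 - \frac{228128}{\frac{126271}{42358}} = -173066 - \frac{9663045824}{126271} = - \frac{31516262710}{126271}$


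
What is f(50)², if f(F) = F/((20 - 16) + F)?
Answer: 625/729 ≈ 0.85734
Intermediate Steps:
f(F) = F/(4 + F)
f(50)² = (50/(4 + 50))² = (50/54)² = (50*(1/54))² = (25/27)² = 625/729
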